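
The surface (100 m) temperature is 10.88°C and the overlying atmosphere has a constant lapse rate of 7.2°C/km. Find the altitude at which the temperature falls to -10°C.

3000 m

Height above start = (10.88 − (-10)) / 7.2 = 2.9 km
Altitude = 100 m + 2900 m = 3000 m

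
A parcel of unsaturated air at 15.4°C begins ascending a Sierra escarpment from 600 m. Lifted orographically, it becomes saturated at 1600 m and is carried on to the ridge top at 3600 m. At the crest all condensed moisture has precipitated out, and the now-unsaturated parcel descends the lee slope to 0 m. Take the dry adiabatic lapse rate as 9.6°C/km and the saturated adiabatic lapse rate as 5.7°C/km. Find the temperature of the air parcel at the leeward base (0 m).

Dry to 1600 m: -9.6 × 1 km = -9.6°C, so T = 5.8°C.
Saturated to 3600 m: -5.7 × 2 km = -11.4°C, so T = -5.6°C.
Dry descent to 0 m: +9.6 × 3.6 km = +34.56°C, so T = 28.96°C.

28.96°C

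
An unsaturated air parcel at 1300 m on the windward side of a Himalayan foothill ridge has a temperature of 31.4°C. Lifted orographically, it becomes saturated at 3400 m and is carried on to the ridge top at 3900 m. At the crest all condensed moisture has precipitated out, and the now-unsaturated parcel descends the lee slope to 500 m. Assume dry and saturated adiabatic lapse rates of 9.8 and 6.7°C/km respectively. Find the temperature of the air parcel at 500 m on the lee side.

1300 → 3400 m (dry, 9.8°C/km): ΔT = -9.8 × 2.1 = -20.58°C → T = 10.82°C
3400 → 3900 m (saturated, 6.7°C/km): ΔT = -6.7 × 0.5 = -3.35°C → T = 7.47°C
3900 → 500 m (dry descent, 9.8°C/km): ΔT = +9.8 × 3.4 = +33.32°C → T = 40.79°C

40.79°C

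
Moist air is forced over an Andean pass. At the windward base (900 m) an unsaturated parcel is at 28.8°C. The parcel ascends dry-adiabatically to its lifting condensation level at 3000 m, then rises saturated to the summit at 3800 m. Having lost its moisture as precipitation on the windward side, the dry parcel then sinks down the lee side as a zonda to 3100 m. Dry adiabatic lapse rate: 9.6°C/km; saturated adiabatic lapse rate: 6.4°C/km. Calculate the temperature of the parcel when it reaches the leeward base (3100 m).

10.24°C

From 900 m to 3000 m (dry): cools by 9.6 × 2.1 = 20.16°C, giving 8.64°C.
From 3000 m to 3800 m (saturated): cools by 6.4 × 0.8 = 5.12°C, giving 3.52°C.
From 3800 m to 3100 m (dry descent): warms by 9.6 × 0.7 = 6.72°C, giving 10.24°C.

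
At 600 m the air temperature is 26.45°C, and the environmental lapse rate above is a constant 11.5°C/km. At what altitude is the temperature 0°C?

Height above start = (26.45 − 0) / 11.5 = 2.3 km
Altitude = 600 m + 2300 m = 2900 m

2900 m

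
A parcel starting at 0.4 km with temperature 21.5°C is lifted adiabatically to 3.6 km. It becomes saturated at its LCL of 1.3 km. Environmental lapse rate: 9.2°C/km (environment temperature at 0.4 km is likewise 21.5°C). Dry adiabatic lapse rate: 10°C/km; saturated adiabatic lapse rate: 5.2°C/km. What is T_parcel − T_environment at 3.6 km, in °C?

+8.48°C (parcel warmer than environment)

Parcel:
  From 400 m to 1300 m (dry): cools by 10 × 0.9 = 9°C, giving 12.5°C.
  From 1300 m to 3600 m (saturated): cools by 5.2 × 2.3 = 11.96°C, giving 0.54°C.
Environment:
  From 400 m to 3600 m (environment): cools by 9.2 × 3.2 = 29.44°C, giving -7.94°C.
T_parcel − T_env = 0.54 − (-7.94) = +8.48°C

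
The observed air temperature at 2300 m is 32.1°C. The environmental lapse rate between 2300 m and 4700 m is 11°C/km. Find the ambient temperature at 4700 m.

5.7°C

2300 → 4700 m (environmental, 11°C/km): ΔT = -11 × 2.4 = -26.4°C → T = 5.7°C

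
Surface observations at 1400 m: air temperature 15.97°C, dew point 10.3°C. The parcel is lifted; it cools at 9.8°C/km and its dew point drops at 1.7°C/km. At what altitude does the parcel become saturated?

2100 m

T and T_d converge at 9.8 − 1.7 = 8.1°C per km
Height above start = (15.97 − 10.3) / 8.1 = 0.7 km
LCL altitude = 1400 m + 700 m = 2100 m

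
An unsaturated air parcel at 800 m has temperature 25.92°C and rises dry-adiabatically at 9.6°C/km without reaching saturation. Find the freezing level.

3500 m

Height above start = (25.92 − 0) / 9.6 = 2.7 km
Altitude = 800 m + 2700 m = 3500 m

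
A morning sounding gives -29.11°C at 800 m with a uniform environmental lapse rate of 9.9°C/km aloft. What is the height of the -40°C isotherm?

Height above start = (-29.11 − (-40)) / 9.9 = 1.1 km
Altitude = 800 m + 1100 m = 1900 m

1900 m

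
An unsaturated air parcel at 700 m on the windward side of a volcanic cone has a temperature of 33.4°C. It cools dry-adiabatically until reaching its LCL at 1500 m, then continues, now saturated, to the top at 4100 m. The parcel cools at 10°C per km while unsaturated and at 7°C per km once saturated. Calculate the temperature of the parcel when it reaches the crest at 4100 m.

700 → 1500 m (dry, 10°C/km): ΔT = -10 × 0.8 = -8°C → T = 25.4°C
1500 → 4100 m (saturated, 7°C/km): ΔT = -7 × 2.6 = -18.2°C → T = 7.2°C

7.2°C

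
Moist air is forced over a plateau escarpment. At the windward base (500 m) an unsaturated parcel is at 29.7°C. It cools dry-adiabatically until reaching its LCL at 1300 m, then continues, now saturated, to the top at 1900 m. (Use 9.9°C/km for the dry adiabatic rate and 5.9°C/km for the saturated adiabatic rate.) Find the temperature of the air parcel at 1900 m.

18.24°C

500–1300 m, dry: Δz = 0.8 km ⇒ ΔT = -7.92°C; T = 21.78°C
1300–1900 m, saturated: Δz = 0.6 km ⇒ ΔT = -3.54°C; T = 18.24°C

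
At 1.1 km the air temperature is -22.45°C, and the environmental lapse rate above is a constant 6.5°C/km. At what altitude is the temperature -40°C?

Height above start = (-22.45 − (-40)) / 6.5 = 2.7 km
Altitude = 1100 m + 2700 m = 3800 m

3.8 km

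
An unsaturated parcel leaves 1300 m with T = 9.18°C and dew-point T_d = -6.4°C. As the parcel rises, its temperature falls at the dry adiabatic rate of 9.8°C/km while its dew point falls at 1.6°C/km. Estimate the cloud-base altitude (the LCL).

T and T_d converge at 9.8 − 1.6 = 8.2°C per km
Height above start = (9.18 − (-6.4)) / 8.2 = 1.9 km
LCL altitude = 1300 m + 1900 m = 3200 m

3200 m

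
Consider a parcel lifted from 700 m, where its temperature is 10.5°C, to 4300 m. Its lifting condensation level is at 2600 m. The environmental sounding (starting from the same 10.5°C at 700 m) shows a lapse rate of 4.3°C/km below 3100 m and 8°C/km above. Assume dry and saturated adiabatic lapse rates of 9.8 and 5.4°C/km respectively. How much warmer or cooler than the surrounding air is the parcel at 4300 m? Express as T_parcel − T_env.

Parcel:
  700–2600 m, dry: Δz = 1.9 km ⇒ ΔT = -18.62°C; T = -8.12°C
  2600–4300 m, saturated: Δz = 1.7 km ⇒ ΔT = -9.18°C; T = -17.3°C
Environment:
  700–3100 m, environment, lower layer: Δz = 2.4 km ⇒ ΔT = -10.32°C; T = 0.18°C
  3100–4300 m, environment, upper layer: Δz = 1.2 km ⇒ ΔT = -9.6°C; T = -9.42°C
T_parcel − T_env = -17.3 − (-9.42) = -7.88°C

-7.88°C (parcel cooler than environment)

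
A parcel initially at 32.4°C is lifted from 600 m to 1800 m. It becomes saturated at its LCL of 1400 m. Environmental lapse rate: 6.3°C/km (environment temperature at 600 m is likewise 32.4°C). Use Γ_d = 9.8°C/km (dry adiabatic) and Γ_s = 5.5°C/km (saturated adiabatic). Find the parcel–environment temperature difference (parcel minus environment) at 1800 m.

-2.48°C (parcel cooler than environment)

Parcel:
  600 → 1400 m (dry, 9.8°C/km): ΔT = -9.8 × 0.8 = -7.84°C → T = 24.56°C
  1400 → 1800 m (saturated, 5.5°C/km): ΔT = -5.5 × 0.4 = -2.2°C → T = 22.36°C
Environment:
  600 → 1800 m (environment, 6.3°C/km): ΔT = -6.3 × 1.2 = -7.56°C → T = 24.84°C
T_parcel − T_env = 22.36 − 24.84 = -2.48°C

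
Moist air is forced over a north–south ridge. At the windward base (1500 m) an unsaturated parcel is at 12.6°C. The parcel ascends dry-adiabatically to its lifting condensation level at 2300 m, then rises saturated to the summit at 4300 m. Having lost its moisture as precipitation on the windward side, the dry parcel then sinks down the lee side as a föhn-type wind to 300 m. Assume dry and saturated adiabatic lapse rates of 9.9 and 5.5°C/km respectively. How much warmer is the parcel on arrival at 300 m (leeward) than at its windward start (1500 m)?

From 1500 m to 2300 m (dry): cools by 9.9 × 0.8 = 7.92°C, giving 4.68°C.
From 2300 m to 4300 m (saturated): cools by 5.5 × 2 = 11°C, giving -6.32°C.
From 4300 m to 300 m (dry descent): warms by 9.9 × 4 = 39.6°C, giving 33.28°C.
Net change vs windward start: 33.28 − 12.6 = +20.68°C

+20.68°C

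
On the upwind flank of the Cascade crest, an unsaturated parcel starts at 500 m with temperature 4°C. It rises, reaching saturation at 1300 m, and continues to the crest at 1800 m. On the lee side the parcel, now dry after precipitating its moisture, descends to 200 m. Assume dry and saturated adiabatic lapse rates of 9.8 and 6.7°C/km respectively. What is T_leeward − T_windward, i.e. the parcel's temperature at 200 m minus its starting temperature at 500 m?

+4.49°C

Dry to 1300 m: -9.8 × 0.8 km = -7.84°C, so T = -3.84°C.
Saturated to 1800 m: -6.7 × 0.5 km = -3.35°C, so T = -7.19°C.
Dry descent to 200 m: +9.8 × 1.6 km = +15.68°C, so T = 8.49°C.
Net change vs windward start: 8.49 − 4 = +4.49°C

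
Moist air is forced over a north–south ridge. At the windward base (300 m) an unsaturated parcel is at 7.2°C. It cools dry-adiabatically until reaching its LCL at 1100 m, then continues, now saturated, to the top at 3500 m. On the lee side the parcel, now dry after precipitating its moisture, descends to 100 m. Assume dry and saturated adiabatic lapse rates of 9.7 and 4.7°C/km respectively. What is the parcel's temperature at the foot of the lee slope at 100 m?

300–1100 m, dry: Δz = 0.8 km ⇒ ΔT = -7.76°C; T = -0.56°C
1100–3500 m, saturated: Δz = 2.4 km ⇒ ΔT = -11.28°C; T = -11.84°C
3500–100 m, dry descent: Δz = 3.4 km ⇒ ΔT = +32.98°C; T = 21.14°C

21.14°C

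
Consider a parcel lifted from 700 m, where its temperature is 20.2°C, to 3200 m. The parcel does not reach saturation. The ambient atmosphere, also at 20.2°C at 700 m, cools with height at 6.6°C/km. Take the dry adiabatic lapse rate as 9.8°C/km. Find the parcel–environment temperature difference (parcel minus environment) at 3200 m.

Parcel:
  From 700 m to 3200 m (dry): cools by 9.8 × 2.5 = 24.5°C, giving -4.3°C.
Environment:
  From 700 m to 3200 m (environment): cools by 6.6 × 2.5 = 16.5°C, giving 3.7°C.
T_parcel − T_env = -4.3 − 3.7 = -8°C

-8°C (parcel cooler than environment)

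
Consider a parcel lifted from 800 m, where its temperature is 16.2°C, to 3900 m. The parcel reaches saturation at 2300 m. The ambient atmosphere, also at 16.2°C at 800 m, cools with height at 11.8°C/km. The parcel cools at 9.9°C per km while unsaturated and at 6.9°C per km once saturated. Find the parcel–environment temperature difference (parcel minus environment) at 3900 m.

+10.69°C (parcel warmer than environment)

Parcel:
  Dry to 2300 m: -9.9 × 1.5 km = -14.85°C, so T = 1.35°C.
  Saturated to 3900 m: -6.9 × 1.6 km = -11.04°C, so T = -9.69°C.
Environment:
  Environment to 3900 m: -11.8 × 3.1 km = -36.58°C, so T = -20.38°C.
T_parcel − T_env = -9.69 − (-20.38) = +10.69°C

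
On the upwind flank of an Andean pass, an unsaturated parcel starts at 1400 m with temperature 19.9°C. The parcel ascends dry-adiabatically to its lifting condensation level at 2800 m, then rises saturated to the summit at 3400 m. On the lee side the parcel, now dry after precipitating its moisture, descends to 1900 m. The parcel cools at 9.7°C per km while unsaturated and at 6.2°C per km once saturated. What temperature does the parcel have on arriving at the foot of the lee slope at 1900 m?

17.15°C

Dry to 2800 m: -9.7 × 1.4 km = -13.58°C, so T = 6.32°C.
Saturated to 3400 m: -6.2 × 0.6 km = -3.72°C, so T = 2.6°C.
Dry descent to 1900 m: +9.7 × 1.5 km = +14.55°C, so T = 17.15°C.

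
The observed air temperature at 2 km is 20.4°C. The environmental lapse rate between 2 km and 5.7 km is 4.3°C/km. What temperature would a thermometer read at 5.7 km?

4.49°C

Environmental to 5700 m: -4.3 × 3.7 km = -15.91°C, so T = 4.49°C.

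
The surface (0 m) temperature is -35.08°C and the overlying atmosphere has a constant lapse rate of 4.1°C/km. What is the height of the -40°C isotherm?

Height above start = (-35.08 − (-40)) / 4.1 = 1.2 km
Altitude = 0 m + 1200 m = 1200 m

1200 m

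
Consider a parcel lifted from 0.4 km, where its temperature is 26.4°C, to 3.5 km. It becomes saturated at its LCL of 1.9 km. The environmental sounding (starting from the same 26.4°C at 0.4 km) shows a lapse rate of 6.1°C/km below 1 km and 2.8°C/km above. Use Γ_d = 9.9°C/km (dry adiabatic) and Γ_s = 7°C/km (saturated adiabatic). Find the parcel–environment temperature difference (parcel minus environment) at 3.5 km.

-15.39°C (parcel cooler than environment)

Parcel:
  400–1900 m, dry: Δz = 1.5 km ⇒ ΔT = -14.85°C; T = 11.55°C
  1900–3500 m, saturated: Δz = 1.6 km ⇒ ΔT = -11.2°C; T = 0.35°C
Environment:
  400–1000 m, environment, lower layer: Δz = 0.6 km ⇒ ΔT = -3.66°C; T = 22.74°C
  1000–3500 m, environment, upper layer: Δz = 2.5 km ⇒ ΔT = -7°C; T = 15.74°C
T_parcel − T_env = 0.35 − 15.74 = -15.39°C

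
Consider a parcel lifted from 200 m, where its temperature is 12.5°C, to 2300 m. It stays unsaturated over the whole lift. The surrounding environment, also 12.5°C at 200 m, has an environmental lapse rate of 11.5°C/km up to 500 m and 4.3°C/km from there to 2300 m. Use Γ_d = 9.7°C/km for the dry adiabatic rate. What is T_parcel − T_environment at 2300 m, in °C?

Parcel:
  200 → 2300 m (dry, 9.7°C/km): ΔT = -9.7 × 2.1 = -20.37°C → T = -7.87°C
Environment:
  200 → 500 m (environment, lower layer, 11.5°C/km): ΔT = -11.5 × 0.3 = -3.45°C → T = 9.05°C
  500 → 2300 m (environment, upper layer, 4.3°C/km): ΔT = -4.3 × 1.8 = -7.74°C → T = 1.31°C
T_parcel − T_env = -7.87 − 1.31 = -9.18°C

-9.18°C (parcel cooler than environment)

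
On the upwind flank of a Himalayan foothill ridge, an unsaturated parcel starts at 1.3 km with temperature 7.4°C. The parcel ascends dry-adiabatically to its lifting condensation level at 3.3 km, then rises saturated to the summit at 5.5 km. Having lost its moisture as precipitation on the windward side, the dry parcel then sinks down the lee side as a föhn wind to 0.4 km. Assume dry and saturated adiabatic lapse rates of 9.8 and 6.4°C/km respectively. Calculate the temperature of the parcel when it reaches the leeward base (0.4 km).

23.7°C

Dry to 3300 m: -9.8 × 2 km = -19.6°C, so T = -12.2°C.
Saturated to 5500 m: -6.4 × 2.2 km = -14.08°C, so T = -26.28°C.
Dry descent to 400 m: +9.8 × 5.1 km = +49.98°C, so T = 23.7°C.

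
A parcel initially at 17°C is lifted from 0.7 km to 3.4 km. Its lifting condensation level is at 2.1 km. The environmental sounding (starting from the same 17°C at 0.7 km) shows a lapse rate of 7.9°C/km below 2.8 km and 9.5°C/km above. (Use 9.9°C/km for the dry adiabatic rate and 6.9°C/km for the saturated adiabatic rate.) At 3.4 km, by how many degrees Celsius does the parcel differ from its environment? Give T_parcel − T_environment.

-0.54°C (parcel cooler than environment)

Parcel:
  From 700 m to 2100 m (dry): cools by 9.9 × 1.4 = 13.86°C, giving 3.14°C.
  From 2100 m to 3400 m (saturated): cools by 6.9 × 1.3 = 8.97°C, giving -5.83°C.
Environment:
  From 700 m to 2800 m (environment, lower layer): cools by 7.9 × 2.1 = 16.59°C, giving 0.41°C.
  From 2800 m to 3400 m (environment, upper layer): cools by 9.5 × 0.6 = 5.7°C, giving -5.29°C.
T_parcel − T_env = -5.83 − (-5.29) = -0.54°C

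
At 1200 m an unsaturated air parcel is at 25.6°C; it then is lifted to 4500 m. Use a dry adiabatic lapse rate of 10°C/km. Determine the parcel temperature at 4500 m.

-7.4°C

Dry adiabatic to 4500 m: -10 × 3.3 km = -33°C, so T = -7.4°C.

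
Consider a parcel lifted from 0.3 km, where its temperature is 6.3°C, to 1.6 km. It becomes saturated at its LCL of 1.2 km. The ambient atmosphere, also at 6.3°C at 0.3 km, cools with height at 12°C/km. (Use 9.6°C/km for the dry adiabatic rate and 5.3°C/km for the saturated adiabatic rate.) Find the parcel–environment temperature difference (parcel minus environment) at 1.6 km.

+4.84°C (parcel warmer than environment)

Parcel:
  Dry to 1200 m: -9.6 × 0.9 km = -8.64°C, so T = -2.34°C.
  Saturated to 1600 m: -5.3 × 0.4 km = -2.12°C, so T = -4.46°C.
Environment:
  Environment to 1600 m: -12 × 1.3 km = -15.6°C, so T = -9.3°C.
T_parcel − T_env = -4.46 − (-9.3) = +4.84°C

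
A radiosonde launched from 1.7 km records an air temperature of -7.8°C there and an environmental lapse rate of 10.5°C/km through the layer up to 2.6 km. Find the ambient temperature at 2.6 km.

-17.25°C

1700–2600 m, environmental: Δz = 0.9 km ⇒ ΔT = -9.45°C; T = -17.25°C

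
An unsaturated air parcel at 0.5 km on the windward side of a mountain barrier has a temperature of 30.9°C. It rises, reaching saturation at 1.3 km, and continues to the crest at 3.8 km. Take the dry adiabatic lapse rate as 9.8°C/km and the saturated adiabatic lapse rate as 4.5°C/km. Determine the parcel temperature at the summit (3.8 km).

11.81°C

From 500 m to 1300 m (dry): cools by 9.8 × 0.8 = 7.84°C, giving 23.06°C.
From 1300 m to 3800 m (saturated): cools by 4.5 × 2.5 = 11.25°C, giving 11.81°C.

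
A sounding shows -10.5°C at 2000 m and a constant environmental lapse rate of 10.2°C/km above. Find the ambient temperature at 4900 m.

-40.08°C

From 2000 m to 4900 m (environmental): cools by 10.2 × 2.9 = 29.58°C, giving -40.08°C.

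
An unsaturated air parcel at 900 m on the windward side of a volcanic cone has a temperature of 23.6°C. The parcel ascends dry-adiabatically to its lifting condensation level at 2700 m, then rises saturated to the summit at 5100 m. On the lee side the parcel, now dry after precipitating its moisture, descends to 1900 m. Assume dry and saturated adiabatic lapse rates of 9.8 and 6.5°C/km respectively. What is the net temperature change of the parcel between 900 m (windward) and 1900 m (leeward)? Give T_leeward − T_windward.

-1.88°C

900–2700 m, dry: Δz = 1.8 km ⇒ ΔT = -17.64°C; T = 5.96°C
2700–5100 m, saturated: Δz = 2.4 km ⇒ ΔT = -15.6°C; T = -9.64°C
5100–1900 m, dry descent: Δz = 3.2 km ⇒ ΔT = +31.36°C; T = 21.72°C
Net change vs windward start: 21.72 − 23.6 = -1.88°C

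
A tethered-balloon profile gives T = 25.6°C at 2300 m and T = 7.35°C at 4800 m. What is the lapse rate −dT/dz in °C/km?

7.3°C/km

Γ = −ΔT/Δz = (25.6 − 7.35) / (4800 − 2300) m
  = 18.25°C / 2.5 km = 7.3°C/km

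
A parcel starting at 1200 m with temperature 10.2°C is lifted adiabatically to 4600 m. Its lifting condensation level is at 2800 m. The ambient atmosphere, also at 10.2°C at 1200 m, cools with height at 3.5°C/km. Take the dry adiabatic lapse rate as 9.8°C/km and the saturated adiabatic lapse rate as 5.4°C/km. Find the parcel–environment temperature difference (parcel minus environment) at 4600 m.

Parcel:
  From 1200 m to 2800 m (dry): cools by 9.8 × 1.6 = 15.68°C, giving -5.48°C.
  From 2800 m to 4600 m (saturated): cools by 5.4 × 1.8 = 9.72°C, giving -15.2°C.
Environment:
  From 1200 m to 4600 m (environment): cools by 3.5 × 3.4 = 11.9°C, giving -1.7°C.
T_parcel − T_env = -15.2 − (-1.7) = -13.5°C

-13.5°C (parcel cooler than environment)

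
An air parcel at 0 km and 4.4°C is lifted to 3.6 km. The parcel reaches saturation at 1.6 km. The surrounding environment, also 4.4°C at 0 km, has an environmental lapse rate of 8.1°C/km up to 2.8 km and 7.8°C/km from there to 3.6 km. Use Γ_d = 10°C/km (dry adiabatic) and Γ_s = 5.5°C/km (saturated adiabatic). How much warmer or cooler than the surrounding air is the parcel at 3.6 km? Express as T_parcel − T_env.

+1.92°C (parcel warmer than environment)

Parcel:
  0 → 1600 m (dry, 10°C/km): ΔT = -10 × 1.6 = -16°C → T = -11.6°C
  1600 → 3600 m (saturated, 5.5°C/km): ΔT = -5.5 × 2 = -11°C → T = -22.6°C
Environment:
  0 → 2800 m (environment, lower layer, 8.1°C/km): ΔT = -8.1 × 2.8 = -22.68°C → T = -18.28°C
  2800 → 3600 m (environment, upper layer, 7.8°C/km): ΔT = -7.8 × 0.8 = -6.24°C → T = -24.52°C
T_parcel − T_env = -22.6 − (-24.52) = +1.92°C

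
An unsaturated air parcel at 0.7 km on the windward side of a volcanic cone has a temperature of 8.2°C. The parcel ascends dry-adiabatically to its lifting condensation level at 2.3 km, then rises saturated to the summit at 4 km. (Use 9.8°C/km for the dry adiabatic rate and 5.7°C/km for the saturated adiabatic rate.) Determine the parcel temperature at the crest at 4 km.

-17.17°C

700 → 2300 m (dry, 9.8°C/km): ΔT = -9.8 × 1.6 = -15.68°C → T = -7.48°C
2300 → 4000 m (saturated, 5.7°C/km): ΔT = -5.7 × 1.7 = -9.69°C → T = -17.17°C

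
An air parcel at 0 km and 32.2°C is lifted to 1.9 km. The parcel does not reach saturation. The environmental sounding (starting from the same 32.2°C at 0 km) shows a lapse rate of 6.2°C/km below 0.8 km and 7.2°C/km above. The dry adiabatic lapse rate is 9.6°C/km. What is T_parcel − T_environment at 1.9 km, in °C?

Parcel:
  0 → 1900 m (dry, 9.6°C/km): ΔT = -9.6 × 1.9 = -18.24°C → T = 13.96°C
Environment:
  0 → 800 m (environment, lower layer, 6.2°C/km): ΔT = -6.2 × 0.8 = -4.96°C → T = 27.24°C
  800 → 1900 m (environment, upper layer, 7.2°C/km): ΔT = -7.2 × 1.1 = -7.92°C → T = 19.32°C
T_parcel − T_env = 13.96 − 19.32 = -5.36°C

-5.36°C (parcel cooler than environment)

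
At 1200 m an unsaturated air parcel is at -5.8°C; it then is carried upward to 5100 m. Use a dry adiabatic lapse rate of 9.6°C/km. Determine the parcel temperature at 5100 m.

-43.24°C

1200 → 5100 m (dry adiabatic, 9.6°C/km): ΔT = -9.6 × 3.9 = -37.44°C → T = -43.24°C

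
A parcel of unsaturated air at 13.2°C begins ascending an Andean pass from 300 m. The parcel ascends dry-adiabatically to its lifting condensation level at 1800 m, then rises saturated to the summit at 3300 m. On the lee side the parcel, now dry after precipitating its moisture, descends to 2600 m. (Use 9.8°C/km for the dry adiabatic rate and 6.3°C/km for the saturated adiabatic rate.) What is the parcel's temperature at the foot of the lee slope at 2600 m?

-4.09°C

300–1800 m, dry: Δz = 1.5 km ⇒ ΔT = -14.7°C; T = -1.5°C
1800–3300 m, saturated: Δz = 1.5 km ⇒ ΔT = -9.45°C; T = -10.95°C
3300–2600 m, dry descent: Δz = 0.7 km ⇒ ΔT = +6.86°C; T = -4.09°C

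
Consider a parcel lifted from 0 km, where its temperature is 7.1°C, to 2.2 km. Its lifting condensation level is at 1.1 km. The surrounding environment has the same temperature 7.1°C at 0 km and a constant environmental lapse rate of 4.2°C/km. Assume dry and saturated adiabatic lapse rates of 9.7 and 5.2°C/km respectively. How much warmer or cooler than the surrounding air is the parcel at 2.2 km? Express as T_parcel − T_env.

-7.15°C (parcel cooler than environment)

Parcel:
  0–1100 m, dry: Δz = 1.1 km ⇒ ΔT = -10.67°C; T = -3.57°C
  1100–2200 m, saturated: Δz = 1.1 km ⇒ ΔT = -5.72°C; T = -9.29°C
Environment:
  0–2200 m, environment: Δz = 2.2 km ⇒ ΔT = -9.24°C; T = -2.14°C
T_parcel − T_env = -9.29 − (-2.14) = -7.15°C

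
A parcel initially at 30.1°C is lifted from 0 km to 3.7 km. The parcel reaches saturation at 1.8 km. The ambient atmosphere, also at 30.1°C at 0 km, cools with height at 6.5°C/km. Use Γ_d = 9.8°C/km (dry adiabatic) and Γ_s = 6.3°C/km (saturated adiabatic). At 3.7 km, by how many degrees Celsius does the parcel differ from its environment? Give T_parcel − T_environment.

-5.56°C (parcel cooler than environment)

Parcel:
  From 0 m to 1800 m (dry): cools by 9.8 × 1.8 = 17.64°C, giving 12.46°C.
  From 1800 m to 3700 m (saturated): cools by 6.3 × 1.9 = 11.97°C, giving 0.49°C.
Environment:
  From 0 m to 3700 m (environment): cools by 6.5 × 3.7 = 24.05°C, giving 6.05°C.
T_parcel − T_env = 0.49 − 6.05 = -5.56°C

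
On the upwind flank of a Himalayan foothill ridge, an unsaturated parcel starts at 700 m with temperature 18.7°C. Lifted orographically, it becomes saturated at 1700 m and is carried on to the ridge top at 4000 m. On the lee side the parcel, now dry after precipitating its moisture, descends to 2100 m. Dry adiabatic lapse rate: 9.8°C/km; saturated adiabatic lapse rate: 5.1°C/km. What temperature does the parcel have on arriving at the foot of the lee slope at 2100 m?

700 → 1700 m (dry, 9.8°C/km): ΔT = -9.8 × 1 = -9.8°C → T = 8.9°C
1700 → 4000 m (saturated, 5.1°C/km): ΔT = -5.1 × 2.3 = -11.73°C → T = -2.83°C
4000 → 2100 m (dry descent, 9.8°C/km): ΔT = +9.8 × 1.9 = +18.62°C → T = 15.79°C

15.79°C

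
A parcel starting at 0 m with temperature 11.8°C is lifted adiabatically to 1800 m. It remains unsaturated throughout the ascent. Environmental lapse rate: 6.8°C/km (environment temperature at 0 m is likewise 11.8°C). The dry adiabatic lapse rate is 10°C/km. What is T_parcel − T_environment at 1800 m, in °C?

-5.76°C (parcel cooler than environment)

Parcel:
  Dry to 1800 m: -10 × 1.8 km = -18°C, so T = -6.2°C.
Environment:
  Environment to 1800 m: -6.8 × 1.8 km = -12.24°C, so T = -0.44°C.
T_parcel − T_env = -6.2 − (-0.44) = -5.76°C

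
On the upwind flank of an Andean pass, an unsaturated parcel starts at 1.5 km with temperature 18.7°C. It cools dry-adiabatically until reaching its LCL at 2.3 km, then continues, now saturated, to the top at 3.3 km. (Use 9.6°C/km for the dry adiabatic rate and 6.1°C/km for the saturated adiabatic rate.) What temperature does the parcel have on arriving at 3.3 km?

4.92°C

1500–2300 m, dry: Δz = 0.8 km ⇒ ΔT = -7.68°C; T = 11.02°C
2300–3300 m, saturated: Δz = 1 km ⇒ ΔT = -6.1°C; T = 4.92°C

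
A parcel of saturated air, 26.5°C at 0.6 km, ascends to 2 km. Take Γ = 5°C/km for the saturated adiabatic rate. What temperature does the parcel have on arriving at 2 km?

From 600 m to 2000 m (saturated adiabatic): cools by 5 × 1.4 = 7°C, giving 19.5°C.

19.5°C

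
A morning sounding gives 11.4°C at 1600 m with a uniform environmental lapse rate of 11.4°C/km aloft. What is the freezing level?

2600 m

Height above start = (11.4 − 0) / 11.4 = 1 km
Altitude = 1600 m + 1000 m = 2600 m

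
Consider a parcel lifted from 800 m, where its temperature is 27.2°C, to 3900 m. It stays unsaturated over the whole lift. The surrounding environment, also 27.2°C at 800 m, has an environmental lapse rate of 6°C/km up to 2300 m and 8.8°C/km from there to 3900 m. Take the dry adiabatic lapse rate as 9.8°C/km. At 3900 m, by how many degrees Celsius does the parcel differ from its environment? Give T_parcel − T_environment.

-7.3°C (parcel cooler than environment)

Parcel:
  From 800 m to 3900 m (dry): cools by 9.8 × 3.1 = 30.38°C, giving -3.18°C.
Environment:
  From 800 m to 2300 m (environment, lower layer): cools by 6 × 1.5 = 9°C, giving 18.2°C.
  From 2300 m to 3900 m (environment, upper layer): cools by 8.8 × 1.6 = 14.08°C, giving 4.12°C.
T_parcel − T_env = -3.18 − 4.12 = -7.3°C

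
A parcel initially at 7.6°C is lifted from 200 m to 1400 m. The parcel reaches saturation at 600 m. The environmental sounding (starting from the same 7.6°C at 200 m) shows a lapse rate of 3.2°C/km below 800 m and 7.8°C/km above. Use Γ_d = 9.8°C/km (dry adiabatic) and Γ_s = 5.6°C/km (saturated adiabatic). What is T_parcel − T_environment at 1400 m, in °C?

-1.8°C (parcel cooler than environment)

Parcel:
  From 200 m to 600 m (dry): cools by 9.8 × 0.4 = 3.92°C, giving 3.68°C.
  From 600 m to 1400 m (saturated): cools by 5.6 × 0.8 = 4.48°C, giving -0.8°C.
Environment:
  From 200 m to 800 m (environment, lower layer): cools by 3.2 × 0.6 = 1.92°C, giving 5.68°C.
  From 800 m to 1400 m (environment, upper layer): cools by 7.8 × 0.6 = 4.68°C, giving 1°C.
T_parcel − T_env = -0.8 − 1 = -1.8°C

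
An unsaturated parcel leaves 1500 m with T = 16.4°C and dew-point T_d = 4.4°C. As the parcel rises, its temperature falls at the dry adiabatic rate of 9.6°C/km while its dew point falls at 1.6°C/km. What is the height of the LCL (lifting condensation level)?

T and T_d converge at 9.6 − 1.6 = 8°C per km
Height above start = (16.4 − 4.4) / 8 = 1.5 km
LCL altitude = 1500 m + 1500 m = 3000 m

3000 m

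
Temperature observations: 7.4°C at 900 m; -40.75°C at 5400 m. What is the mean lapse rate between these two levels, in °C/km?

10.7°C/km

Γ = −ΔT/Δz = (7.4 − (-40.75)) / (5400 − 900) m
  = 48.15°C / 4.5 km = 10.7°C/km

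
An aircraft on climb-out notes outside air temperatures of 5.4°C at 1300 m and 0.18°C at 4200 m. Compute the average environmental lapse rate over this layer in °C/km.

1.8°C/km

Γ = −ΔT/Δz = (5.4 − 0.18) / (4200 − 1300) m
  = 5.22°C / 2.9 km = 1.8°C/km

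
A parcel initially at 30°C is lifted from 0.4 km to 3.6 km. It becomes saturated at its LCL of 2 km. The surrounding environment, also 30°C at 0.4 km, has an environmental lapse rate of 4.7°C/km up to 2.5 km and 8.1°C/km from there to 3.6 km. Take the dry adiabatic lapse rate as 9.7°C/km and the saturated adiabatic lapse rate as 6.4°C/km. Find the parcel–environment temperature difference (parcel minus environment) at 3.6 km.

Parcel:
  400 → 2000 m (dry, 9.7°C/km): ΔT = -9.7 × 1.6 = -15.52°C → T = 14.48°C
  2000 → 3600 m (saturated, 6.4°C/km): ΔT = -6.4 × 1.6 = -10.24°C → T = 4.24°C
Environment:
  400 → 2500 m (environment, lower layer, 4.7°C/km): ΔT = -4.7 × 2.1 = -9.87°C → T = 20.13°C
  2500 → 3600 m (environment, upper layer, 8.1°C/km): ΔT = -8.1 × 1.1 = -8.91°C → T = 11.22°C
T_parcel − T_env = 4.24 − 11.22 = -6.98°C

-6.98°C (parcel cooler than environment)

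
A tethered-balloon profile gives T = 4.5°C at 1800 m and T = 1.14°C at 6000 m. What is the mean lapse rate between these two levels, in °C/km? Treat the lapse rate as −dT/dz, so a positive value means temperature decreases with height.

0.8°C/km

Γ = −ΔT/Δz = (4.5 − 1.14) / (6000 − 1800) m
  = 3.36°C / 4.2 km = 0.8°C/km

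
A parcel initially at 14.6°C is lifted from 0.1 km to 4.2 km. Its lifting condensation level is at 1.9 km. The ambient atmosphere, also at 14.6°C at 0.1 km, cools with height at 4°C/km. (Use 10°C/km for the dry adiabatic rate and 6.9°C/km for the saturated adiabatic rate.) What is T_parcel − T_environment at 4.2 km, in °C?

-17.47°C (parcel cooler than environment)

Parcel:
  100–1900 m, dry: Δz = 1.8 km ⇒ ΔT = -18°C; T = -3.4°C
  1900–4200 m, saturated: Δz = 2.3 km ⇒ ΔT = -15.87°C; T = -19.27°C
Environment:
  100–4200 m, environment: Δz = 4.1 km ⇒ ΔT = -16.4°C; T = -1.8°C
T_parcel − T_env = -19.27 − (-1.8) = -17.47°C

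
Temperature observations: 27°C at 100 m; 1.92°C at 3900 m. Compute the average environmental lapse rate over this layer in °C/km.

Γ = −ΔT/Δz = (27 − 1.92) / (3900 − 100) m
  = 25.08°C / 3.8 km = 6.6°C/km

6.6°C/km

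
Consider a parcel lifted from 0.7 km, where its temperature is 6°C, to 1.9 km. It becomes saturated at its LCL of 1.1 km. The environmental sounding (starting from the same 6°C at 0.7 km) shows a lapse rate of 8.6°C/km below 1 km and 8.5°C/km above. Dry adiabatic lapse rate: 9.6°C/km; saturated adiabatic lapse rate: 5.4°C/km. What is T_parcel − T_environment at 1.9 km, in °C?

+2.07°C (parcel warmer than environment)

Parcel:
  700 → 1100 m (dry, 9.6°C/km): ΔT = -9.6 × 0.4 = -3.84°C → T = 2.16°C
  1100 → 1900 m (saturated, 5.4°C/km): ΔT = -5.4 × 0.8 = -4.32°C → T = -2.16°C
Environment:
  700 → 1000 m (environment, lower layer, 8.6°C/km): ΔT = -8.6 × 0.3 = -2.58°C → T = 3.42°C
  1000 → 1900 m (environment, upper layer, 8.5°C/km): ΔT = -8.5 × 0.9 = -7.65°C → T = -4.23°C
T_parcel − T_env = -2.16 − (-4.23) = +2.07°C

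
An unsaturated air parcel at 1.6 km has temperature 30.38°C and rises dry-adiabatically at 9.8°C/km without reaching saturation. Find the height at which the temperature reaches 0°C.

4.7 km

Height above start = (30.38 − 0) / 9.8 = 3.1 km
Altitude = 1600 m + 3100 m = 4700 m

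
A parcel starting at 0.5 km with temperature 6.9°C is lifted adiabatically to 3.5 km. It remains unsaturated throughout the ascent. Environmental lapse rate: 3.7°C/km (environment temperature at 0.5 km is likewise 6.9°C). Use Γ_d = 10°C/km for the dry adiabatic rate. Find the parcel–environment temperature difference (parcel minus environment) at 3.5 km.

-18.9°C (parcel cooler than environment)

Parcel:
  From 500 m to 3500 m (dry): cools by 10 × 3 = 30°C, giving -23.1°C.
Environment:
  From 500 m to 3500 m (environment): cools by 3.7 × 3 = 11.1°C, giving -4.2°C.
T_parcel − T_env = -23.1 − (-4.2) = -18.9°C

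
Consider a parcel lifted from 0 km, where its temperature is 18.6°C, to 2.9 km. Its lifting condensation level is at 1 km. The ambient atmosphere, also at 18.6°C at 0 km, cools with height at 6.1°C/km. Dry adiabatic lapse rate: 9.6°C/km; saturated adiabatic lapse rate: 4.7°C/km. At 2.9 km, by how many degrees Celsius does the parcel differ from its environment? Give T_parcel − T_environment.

Parcel:
  0 → 1000 m (dry, 9.6°C/km): ΔT = -9.6 × 1 = -9.6°C → T = 9°C
  1000 → 2900 m (saturated, 4.7°C/km): ΔT = -4.7 × 1.9 = -8.93°C → T = 0.07°C
Environment:
  0 → 2900 m (environment, 6.1°C/km): ΔT = -6.1 × 2.9 = -17.69°C → T = 0.91°C
T_parcel − T_env = 0.07 − 0.91 = -0.84°C

-0.84°C (parcel cooler than environment)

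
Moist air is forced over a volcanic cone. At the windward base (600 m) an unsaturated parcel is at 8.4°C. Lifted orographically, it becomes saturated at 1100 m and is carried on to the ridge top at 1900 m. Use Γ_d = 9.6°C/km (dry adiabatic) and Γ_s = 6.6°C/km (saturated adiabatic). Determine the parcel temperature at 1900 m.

Dry to 1100 m: -9.6 × 0.5 km = -4.8°C, so T = 3.6°C.
Saturated to 1900 m: -6.6 × 0.8 km = -5.28°C, so T = -1.68°C.

-1.68°C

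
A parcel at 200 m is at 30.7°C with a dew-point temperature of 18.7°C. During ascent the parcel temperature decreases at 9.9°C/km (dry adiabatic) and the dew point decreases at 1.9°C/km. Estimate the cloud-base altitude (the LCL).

1700 m

T and T_d converge at 9.9 − 1.9 = 8°C per km
Height above start = (30.7 − 18.7) / 8 = 1.5 km
LCL altitude = 200 m + 1500 m = 1700 m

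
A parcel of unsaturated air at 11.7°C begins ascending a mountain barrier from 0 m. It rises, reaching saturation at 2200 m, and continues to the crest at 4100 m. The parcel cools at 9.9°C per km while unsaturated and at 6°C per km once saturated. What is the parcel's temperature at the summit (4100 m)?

Dry to 2200 m: -9.9 × 2.2 km = -21.78°C, so T = -10.08°C.
Saturated to 4100 m: -6 × 1.9 km = -11.4°C, so T = -21.48°C.

-21.48°C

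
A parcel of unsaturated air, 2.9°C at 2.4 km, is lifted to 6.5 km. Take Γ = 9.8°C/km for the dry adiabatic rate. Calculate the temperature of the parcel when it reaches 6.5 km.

-37.28°C

From 2400 m to 6500 m (dry adiabatic): cools by 9.8 × 4.1 = 40.18°C, giving -37.28°C.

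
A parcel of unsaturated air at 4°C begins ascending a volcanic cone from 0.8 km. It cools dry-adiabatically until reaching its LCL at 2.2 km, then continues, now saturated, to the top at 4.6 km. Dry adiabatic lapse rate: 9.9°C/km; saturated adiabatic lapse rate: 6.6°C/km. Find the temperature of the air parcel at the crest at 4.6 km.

-25.7°C

Dry to 2200 m: -9.9 × 1.4 km = -13.86°C, so T = -9.86°C.
Saturated to 4600 m: -6.6 × 2.4 km = -15.84°C, so T = -25.7°C.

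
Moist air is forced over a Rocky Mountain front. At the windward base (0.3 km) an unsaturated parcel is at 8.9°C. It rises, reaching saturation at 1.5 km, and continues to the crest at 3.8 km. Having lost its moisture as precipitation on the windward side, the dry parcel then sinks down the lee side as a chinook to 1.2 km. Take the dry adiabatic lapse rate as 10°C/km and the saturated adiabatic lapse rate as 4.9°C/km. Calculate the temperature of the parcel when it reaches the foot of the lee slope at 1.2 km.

11.63°C

300–1500 m, dry: Δz = 1.2 km ⇒ ΔT = -12°C; T = -3.1°C
1500–3800 m, saturated: Δz = 2.3 km ⇒ ΔT = -11.27°C; T = -14.37°C
3800–1200 m, dry descent: Δz = 2.6 km ⇒ ΔT = +26°C; T = 11.63°C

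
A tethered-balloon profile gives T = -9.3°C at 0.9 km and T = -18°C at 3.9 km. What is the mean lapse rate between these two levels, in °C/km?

2.9°C/km

Γ = −ΔT/Δz = (-9.3 − (-18)) / (3900 − 900) m
  = 8.7°C / 3 km = 2.9°C/km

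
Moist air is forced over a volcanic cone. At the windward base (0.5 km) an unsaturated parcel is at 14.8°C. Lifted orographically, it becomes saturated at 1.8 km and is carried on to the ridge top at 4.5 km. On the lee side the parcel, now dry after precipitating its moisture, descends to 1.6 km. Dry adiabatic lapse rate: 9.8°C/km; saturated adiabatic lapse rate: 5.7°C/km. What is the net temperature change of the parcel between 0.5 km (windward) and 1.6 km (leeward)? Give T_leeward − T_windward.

+0.29°C

Dry to 1800 m: -9.8 × 1.3 km = -12.74°C, so T = 2.06°C.
Saturated to 4500 m: -5.7 × 2.7 km = -15.39°C, so T = -13.33°C.
Dry descent to 1600 m: +9.8 × 2.9 km = +28.42°C, so T = 15.09°C.
Net change vs windward start: 15.09 − 14.8 = +0.29°C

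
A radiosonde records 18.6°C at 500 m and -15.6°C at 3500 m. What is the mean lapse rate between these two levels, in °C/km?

11.4°C/km

Γ = −ΔT/Δz = (18.6 − (-15.6)) / (3500 − 500) m
  = 34.2°C / 3 km = 11.4°C/km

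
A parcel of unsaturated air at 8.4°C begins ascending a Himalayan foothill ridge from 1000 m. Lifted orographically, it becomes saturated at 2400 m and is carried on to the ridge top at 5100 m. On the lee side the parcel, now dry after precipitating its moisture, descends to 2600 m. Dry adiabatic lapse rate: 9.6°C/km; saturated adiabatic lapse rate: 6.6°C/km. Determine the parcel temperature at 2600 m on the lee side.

1.14°C

1000 → 2400 m (dry, 9.6°C/km): ΔT = -9.6 × 1.4 = -13.44°C → T = -5.04°C
2400 → 5100 m (saturated, 6.6°C/km): ΔT = -6.6 × 2.7 = -17.82°C → T = -22.86°C
5100 → 2600 m (dry descent, 9.6°C/km): ΔT = +9.6 × 2.5 = +24°C → T = 1.14°C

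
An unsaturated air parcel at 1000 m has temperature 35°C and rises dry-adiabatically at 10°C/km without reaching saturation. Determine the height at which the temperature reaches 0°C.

Height above start = (35 − 0) / 10 = 3.5 km
Altitude = 1000 m + 3500 m = 4500 m

4500 m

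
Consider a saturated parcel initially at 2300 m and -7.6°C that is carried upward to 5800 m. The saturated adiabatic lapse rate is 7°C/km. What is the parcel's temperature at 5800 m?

2300–5800 m, saturated adiabatic: Δz = 3.5 km ⇒ ΔT = -24.5°C; T = -32.1°C

-32.1°C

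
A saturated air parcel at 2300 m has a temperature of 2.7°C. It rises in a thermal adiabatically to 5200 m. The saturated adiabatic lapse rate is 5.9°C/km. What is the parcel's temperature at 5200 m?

-14.41°C

2300–5200 m, saturated adiabatic: Δz = 2.9 km ⇒ ΔT = -17.11°C; T = -14.41°C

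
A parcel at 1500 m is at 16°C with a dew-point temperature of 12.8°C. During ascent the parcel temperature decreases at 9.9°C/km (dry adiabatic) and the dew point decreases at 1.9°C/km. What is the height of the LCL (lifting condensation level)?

T and T_d converge at 9.9 − 1.9 = 8°C per km
Height above start = (16 − 12.8) / 8 = 0.4 km
LCL altitude = 1500 m + 400 m = 1900 m

1900 m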